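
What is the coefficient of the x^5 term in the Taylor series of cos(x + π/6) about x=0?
Expand to order 5: cos(x + π/6) = -x^5/240 + √(3)·x^4/48 + x^3/12 - √(3)·x^2/4 - x/2 + √(3)/2 + O(x^6).
The coefficient of x^5 is -1/240.

Final answer: -1/240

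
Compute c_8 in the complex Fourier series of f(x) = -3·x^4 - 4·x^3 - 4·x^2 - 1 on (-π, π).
Compute the real Fourier coefficients first: a_8 = -3·π^2/8 - 55/256, b_8 = -3/32 + π^2.
Then c_8 = (a_8 − i·b_8)/2 = -3·π^2/16 - 55/512 - i·π^2/2 + 3·i/64.

Final answer: -3·π^2/16 - 55/512 - i·π^2/2 + 3·i/64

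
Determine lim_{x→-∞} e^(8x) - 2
Evaluate the dominant behaviour as x → -∞; each term tends to a finite value or vanishes.
Limit = -2.

Final answer: -2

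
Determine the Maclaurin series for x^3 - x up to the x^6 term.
x^3 - x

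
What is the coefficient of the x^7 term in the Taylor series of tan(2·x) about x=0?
Expand to order 7: tan(2·x) = 2176·x^7/315 + 64·x^5/15 + 8·x^3/3 + 2·x + O(x^8).
The coefficient of x^7 is 2176/315.

Final answer: 2176/315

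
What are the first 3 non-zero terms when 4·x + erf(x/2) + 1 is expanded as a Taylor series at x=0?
-x^3/(12·√(π)) + x·(1/√(π) + 4) + 1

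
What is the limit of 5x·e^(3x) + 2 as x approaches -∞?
The product is a 0·∞ indeterminate form at x → -∞.
Rewrite the product as 5x / e^(-3x) (an ∞/∞ form) and apply L'Hôpital, or use the standard hierarchy e^(3|x|) ≫ |x| as x → -∞.
The indeterminate product → 0, so the limit = 2.

Final answer: 2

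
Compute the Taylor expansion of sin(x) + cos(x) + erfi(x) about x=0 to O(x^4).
x^3·(-1/6 + 2/(3·√(π))) - x^2/2 + x·(1 + 2/√(π)) + 1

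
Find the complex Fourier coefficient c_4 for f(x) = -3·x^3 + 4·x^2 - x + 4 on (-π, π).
Compute the real Fourier coefficients first: a_4 = 1, b_4 = -1/16 + 3·π^2/2.
Then c_4 = (a_4 − i·b_4)/2 = 1/2 - 3·i·π^2/4 + i/32.

Final answer: 1/2 - 3·i·π^2/4 + i/32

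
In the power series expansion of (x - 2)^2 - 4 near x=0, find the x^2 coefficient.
Expand to order 2: (x - 2)^2 - 4 = x^2 - 4·x + O(x^3).
The coefficient of x^2 is 1.

Final answer: 1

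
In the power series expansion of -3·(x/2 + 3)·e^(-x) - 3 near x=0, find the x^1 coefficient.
Expand to order 1: -3·(x/2 + 3)·e^(-x) - 3 = 15·x/2 - 12 + O(x^2).
The coefficient of x^1 is 15/2.

Final answer: 15/2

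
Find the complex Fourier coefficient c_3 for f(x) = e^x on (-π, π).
Compute the real Fourier coefficients first: a_3 = (1 - e^(2·π))·e^(-π)/(10·π), b_3 = (-3 + 3·e^(2·π))·e^(-π)/(10·π).
Then c_3 = (a_3 − i·b_3)/2 = -e^(π)/(20·π) + e^(-π)/(20·π) - 3·i·e^(π)/(20·π) + 3·i·e^(-π)/(20·π).

Final answer: -e^(π)/(20·π) + e^(-π)/(20·π) - 3·i·e^(π)/(20·π) + 3·i·e^(-π)/(20·π)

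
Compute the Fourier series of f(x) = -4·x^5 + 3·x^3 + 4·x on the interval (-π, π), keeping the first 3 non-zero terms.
(-988 - 8·π^4 + 166·π^2)·sin(x) + (-23·π^2 + 61/2 + 4·π^4)·sin(2·x) + (-8·π^4/3 - 212/81 + 214·π^2/27)·sin(3·x)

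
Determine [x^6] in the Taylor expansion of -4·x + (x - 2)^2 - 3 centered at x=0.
Expand to order 6: -4·x + (x - 2)^2 - 3 = x^2 - 8·x + 1 + O(x^7).
The coefficient of x^6 is 0.

Final answer: 0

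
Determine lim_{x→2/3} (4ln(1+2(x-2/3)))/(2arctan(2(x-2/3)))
Both numerator and denominator → 0 as x → 2/3; this is a 0/0 indeterminate form.
Expand each to leading order near x = 2/3: numerator ~ 8·(x - 2/3), denominator ~ 4·(x - 2/3).
The limit of the ratio is 2.

Final answer: 2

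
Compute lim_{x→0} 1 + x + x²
Direct substitution at x = 0 gives 1.

Final answer: 1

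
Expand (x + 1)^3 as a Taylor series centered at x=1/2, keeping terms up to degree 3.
27/8 + 27·(x - 1/2)/4 + 9·(x - 1/2)^2/2 + (x - 1/2)^3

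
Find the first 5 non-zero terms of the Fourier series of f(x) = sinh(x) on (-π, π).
sin(x)·sinh(π)/π - 4·sin(2·x)·sinh(π)/(5·π) + 3·sin(3·x)·sinh(π)/(5·π) - 8·sin(4·x)·sinh(π)/(17·π) + 5·sin(5·x)·sinh(π)/(13·π)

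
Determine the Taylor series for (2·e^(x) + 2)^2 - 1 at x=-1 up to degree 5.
(4 + 8·e + 3·e^(2))·e^(-2) + (8 + 8·e)·e^(-2)·(x + 1) + (8 + 4·e)·e^(-2)·(x + 1)^2 + (4·e + 16)·e^(-2)·(x + 1)^3/3 + (e + 8)·e^(-2)·(x + 1)^4/3 + (e + 16)·e^(-2)·(x + 1)^5/15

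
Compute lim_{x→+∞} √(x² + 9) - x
This is an ∞ − ∞ indeterminate form.
Multiply and divide by the conjugate √(x²+9) + x; the x² terms cancel, leaving 9/(√(x²+9)+x) → 0.
Limit = 0.

Final answer: 0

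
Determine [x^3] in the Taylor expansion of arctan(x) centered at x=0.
Expand to order 3: arctan(x) = -x^3/3 + x + O(x^4).
The coefficient of x^3 is -1/3.

Final answer: -1/3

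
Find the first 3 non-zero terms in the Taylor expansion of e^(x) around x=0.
x^2/2 + x + 1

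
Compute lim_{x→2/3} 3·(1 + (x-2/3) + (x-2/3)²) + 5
Direct substitution at x = 2/3 gives 8.

Final answer: 8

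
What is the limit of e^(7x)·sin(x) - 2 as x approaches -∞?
Evaluate the dominant behaviour as x → -∞; each term tends to a finite value or vanishes.
Limit = -2.

Final answer: -2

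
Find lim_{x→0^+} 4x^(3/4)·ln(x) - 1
The product is a 0·∞ indeterminate form at x → 0⁺.
Rewrite the product as 4·ln(x) / x^(-3/4) and apply L'Hôpital, or use the standard hierarchy x^(-3/4) ≫ |ln x| as x → 0⁺.
The indeterminate product → 0, so the limit = -1.

Final answer: -1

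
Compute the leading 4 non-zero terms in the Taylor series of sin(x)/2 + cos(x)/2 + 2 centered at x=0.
-x^3/12 - x^2/4 + x/2 + 5/2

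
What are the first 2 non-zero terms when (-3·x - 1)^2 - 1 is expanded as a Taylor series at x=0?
9·x^2 + 6·x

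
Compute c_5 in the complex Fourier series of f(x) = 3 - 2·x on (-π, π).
Compute the real Fourier coefficients first: a_5 = 0, b_5 = -4/5.
Then c_5 = (a_5 − i·b_5)/2 = 2·i/5.

Final answer: 2·i/5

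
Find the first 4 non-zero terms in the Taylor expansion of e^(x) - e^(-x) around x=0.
x^7/2520 + x^5/60 + x^3/3 + 2·x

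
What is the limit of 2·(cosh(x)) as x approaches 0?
Direct substitution at x = 0 gives 2.

Final answer: 2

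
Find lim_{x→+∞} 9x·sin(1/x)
As x → +∞: let u = 1/x → 0⁺; then 9·x·sin(1/x) = 9·1·sin(u)/u → 9·1·1 = 9.
Limit = 9.

Final answer: 9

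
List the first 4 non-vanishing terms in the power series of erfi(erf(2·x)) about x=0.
x^7·(-4096/(3·π^3) - 256/(21·π) + 16384/(21·π^4) + 19456/(45·π^2)) + x^5·(-512/(3·π^2) + 64/(5·π) + 1024/(5·π^3)) + x^3·(-32/(3·π) + 128/(3·π^2)) + 8·x/π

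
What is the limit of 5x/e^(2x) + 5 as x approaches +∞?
The quotient is an ∞/∞ indeterminate form as x → +∞.
The exponential denominator e^(2x) dominates the polynomial numerator (e^x ≫ x as x → ∞), so the quotient → 0.
Adding the constant: 0 + 5 = 5. Limit = 5.

Final answer: 5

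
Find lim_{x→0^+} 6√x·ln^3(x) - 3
The product is a 0·∞ indeterminate form at x → 0⁺.
Rewrite the product as 6·ln^3(x) / x^(-1/2) and apply L'Hôpital, or use the standard hierarchy x^(-1/2) ≫ |ln x|^3 as x → 0⁺.
The indeterminate product → 0, so the limit = -3.

Final answer: -3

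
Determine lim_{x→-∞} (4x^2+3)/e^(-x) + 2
The quotient is an ∞/∞ indeterminate form as x → -∞.
Compare growth rates of the dominant terms (exponentials ≫ polynomials ≫ logarithms), or apply L'Hôpital's rule; the quotient → 0.
Adding the constant: 0 + 2 = 2. Limit = 2.

Final answer: 2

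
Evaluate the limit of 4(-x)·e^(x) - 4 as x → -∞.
The product is a 0·∞ indeterminate form at x → -∞.
Rewrite the product as 4(-x) / e^(-x) (an ∞/∞ form) and apply L'Hôpital, or use the standard hierarchy e^(|x|) ≫ |(-x)| as x → -∞.
The indeterminate product → 0, so the limit = -4.

Final answer: -4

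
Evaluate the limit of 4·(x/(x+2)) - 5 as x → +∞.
Evaluate the dominant behaviour as x → +∞; each term tends to a finite value or vanishes.
Limit = -1.

Final answer: -1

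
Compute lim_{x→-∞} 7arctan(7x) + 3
Evaluate the dominant behaviour as x → -∞; each term tends to a finite value or vanishes.
Limit = 3 - 7·π/2.

Final answer: 3 - 7·π/2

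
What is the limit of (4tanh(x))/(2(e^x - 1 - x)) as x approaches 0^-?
Both numerator and denominator → 0 as x → 0^-; this is a 0/0 indeterminate form.
Expand each to leading order near x = 0: numerator ~ 4·x, denominator ~ x^2.
The limit of the ratio is -∞.

Final answer: -∞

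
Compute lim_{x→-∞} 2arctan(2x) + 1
Evaluate the dominant behaviour as x → -∞; each term tends to a finite value or vanishes.
Limit = 1 - π.

Final answer: 1 - π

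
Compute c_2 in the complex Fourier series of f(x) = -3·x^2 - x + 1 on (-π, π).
Compute the real Fourier coefficients first: a_2 = -3, b_2 = 1.
Then c_2 = (a_2 − i·b_2)/2 = -3/2 - i/2.

Final answer: -3/2 - i/2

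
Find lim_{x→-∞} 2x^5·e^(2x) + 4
The product is a 0·∞ indeterminate form at x → -∞.
Rewrite the product as 2x^5 / e^(-2x) (an ∞/∞ form) and apply L'Hôpital, or use the standard hierarchy e^(2|x|) ≫ |x^5| as x → -∞.
The indeterminate product → 0, so the limit = 4.

Final answer: 4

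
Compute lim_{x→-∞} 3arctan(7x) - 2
Evaluate the dominant behaviour as x → -∞; each term tends to a finite value or vanishes.
Limit = -3·π/2 - 2.

Final answer: -3·π/2 - 2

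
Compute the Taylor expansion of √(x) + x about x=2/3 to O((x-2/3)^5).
2/3 + √(6)/3 + (√(6)/4 + 1)·(x - 2/3) - 3·√(6)·(x - 2/3)^2/32 + 9·√(6)·(x - 2/3)^3/128 - 135·√(6)·(x - 2/3)^4/2048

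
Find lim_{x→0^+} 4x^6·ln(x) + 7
The product is a 0·∞ indeterminate form at x → 0⁺.
Rewrite the product as 4·ln(x) / x^(-6) and apply L'Hôpital, or use the standard hierarchy x^(-6) ≫ |ln x| as x → 0⁺.
The indeterminate product → 0, so the limit = 7.

Final answer: 7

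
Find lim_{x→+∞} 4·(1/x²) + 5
Evaluate the dominant behaviour as x → +∞; each term tends to a finite value or vanishes.
Limit = 5.

Final answer: 5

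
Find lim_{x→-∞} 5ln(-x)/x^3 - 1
The quotient is an ∞/∞ indeterminate form as x → -∞.
Compare growth rates of the dominant terms (exponentials ≫ polynomials ≫ logarithms), or apply L'Hôpital's rule; the quotient → 0.
Adding the constant: 0 - 1 = -1. Limit = -1.

Final answer: -1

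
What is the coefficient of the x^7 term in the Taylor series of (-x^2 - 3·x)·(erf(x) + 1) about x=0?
Expand to order 7: (-x^2 - 3·x)·(erf(x) + 1) = -x^7/(5·√(π)) - 3·x^6/(5·√(π)) + 2·x^5/(3·√(π)) + 2·x^4/√(π) - 2·x^3/√(π) + x^2·(-6/√(π) - 1) - 3·x + O(x^8).
The coefficient of x^7 is -1/(5·√(π)).

Final answer: -1/(5·√(π))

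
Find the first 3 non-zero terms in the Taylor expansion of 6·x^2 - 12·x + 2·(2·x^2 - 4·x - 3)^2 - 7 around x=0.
14·x^2 + 36·x + 11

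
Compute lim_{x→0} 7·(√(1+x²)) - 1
Direct substitution at x = 0 gives 6.

Final answer: 6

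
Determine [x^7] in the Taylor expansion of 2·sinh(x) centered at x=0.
Expand to order 7: 2·sinh(x) = x^7/2520 + x^5/60 + x^3/3 + 2·x + O(x^8).
The coefficient of x^7 is 1/2520.

Final answer: 1/2520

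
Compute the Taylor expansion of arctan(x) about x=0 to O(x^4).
-x^3/3 + x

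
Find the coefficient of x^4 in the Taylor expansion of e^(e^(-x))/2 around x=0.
Expand to order 4: e^(e^(-x))/2 = 5·e·x^4/16 - 5·e·x^3/12 + e·x^2/2 - e·x/2 + e/2 + O(x^5).
The coefficient of x^4 is 5·e/16.

Final answer: 5·e/16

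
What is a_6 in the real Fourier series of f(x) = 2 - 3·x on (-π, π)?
a_6 = (1/π) ∫_{-π}^{π} f(x)·cos(6x) dx.
Evaluate the integral (use parity and integration by parts as needed): a_6 = 0.

Final answer: 0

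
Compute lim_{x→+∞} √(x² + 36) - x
This is an ∞ − ∞ indeterminate form.
Multiply and divide by the conjugate √(x²+36) + x; the x² terms cancel, leaving 36/(√(x²+36)+x) → 0.
Limit = 0.

Final answer: 0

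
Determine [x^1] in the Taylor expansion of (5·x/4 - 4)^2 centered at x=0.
Expand to order 1: (5·x/4 - 4)^2 = 16 - 10·x + O(x^2).
The coefficient of x^1 is -10.

Final answer: -10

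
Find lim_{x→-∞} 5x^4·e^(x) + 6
The product is a 0·∞ indeterminate form at x → -∞.
Rewrite the product as 5x^4 / e^(-x) (an ∞/∞ form) and apply L'Hôpital, or use the standard hierarchy e^(|x|) ≫ |x^4| as x → -∞.
The indeterminate product → 0, so the limit = 6.

Final answer: 6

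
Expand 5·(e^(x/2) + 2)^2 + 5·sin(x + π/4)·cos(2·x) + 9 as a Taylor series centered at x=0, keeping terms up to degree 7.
x^7·(11/10752 - 1093·√(2)/2016) + x^6·(17/2304 - 365·√(2)/288) + x^5·(3/64 + 121·√(2)/48) + x^4·(25/96 + 205·√(2)/48) + x^3·(5/4 - 65·√(2)/12) + x^2·(5 - 25·√(2)/4) + x·(5·√(2)/2 + 15) + 5·√(2)/2 + 54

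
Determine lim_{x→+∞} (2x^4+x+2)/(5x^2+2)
This is an ∞/∞ indeterminate form as x → +∞.
Divide numerator and denominator by x^4 and let the lower-order terms vanish; the numerator's degree 4 exceeds the denominator's degree 2, so the quotient diverges.
Limit = ∞.

Final answer: ∞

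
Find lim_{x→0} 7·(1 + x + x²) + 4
Direct substitution at x = 0 gives 11.

Final answer: 11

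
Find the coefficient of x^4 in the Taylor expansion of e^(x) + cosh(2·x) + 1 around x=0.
Expand to order 4: e^(x) + cosh(2·x) + 1 = 17·x^4/24 + x^3/6 + 5·x^2/2 + x + 3 + O(x^5).
The coefficient of x^4 is 17/24.

Final answer: 17/24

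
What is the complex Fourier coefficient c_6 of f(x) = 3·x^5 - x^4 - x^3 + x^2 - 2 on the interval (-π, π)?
Compute the real Fourier coefficients first: a_6 = 4/27 - 2·π^2/9, b_6 = -π^4 - 4/27 + 8·π^2/9.
Then c_6 = (a_6 − i·b_6)/2 = -π^2/9 + 2/27 - 4·i·π^2/9 + 2·i/27 + i·π^4/2.

Final answer: -π^2/9 + 2/27 - 4·i·π^2/9 + 2·i/27 + i·π^4/2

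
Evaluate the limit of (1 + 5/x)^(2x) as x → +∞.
As x → +∞: write (1 + 5/x)^(2x) = ((1 + 5/x)^x)^2 → (e^5)^2 = e^10.
Limit = e^(10).

Final answer: e^(10)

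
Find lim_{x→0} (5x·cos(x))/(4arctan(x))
Both numerator and denominator → 0 as x → 0; this is a 0/0 indeterminate form.
Expand each to leading order near x = 0: numerator ~ 5·x, denominator ~ 4·x.
The limit of the ratio is 5/4.

Final answer: 5/4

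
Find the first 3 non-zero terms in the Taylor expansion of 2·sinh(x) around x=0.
x^5/60 + x^3/3 + 2·x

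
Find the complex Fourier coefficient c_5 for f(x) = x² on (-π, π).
Compute the real Fourier coefficients first: a_5 = -4/25, b_5 = 0.
Then c_5 = (a_5 − i·b_5)/2 = -2/25.

Final answer: -2/25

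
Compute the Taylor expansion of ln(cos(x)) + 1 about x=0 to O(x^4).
1 - x^2/2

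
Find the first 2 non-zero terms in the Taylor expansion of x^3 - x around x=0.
x^3 - x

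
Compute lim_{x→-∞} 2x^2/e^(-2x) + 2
The quotient is an ∞/∞ indeterminate form as x → -∞.
Compare growth rates of the dominant terms (exponentials ≫ polynomials ≫ logarithms), or apply L'Hôpital's rule; the quotient → 0.
Adding the constant: 0 + 2 = 2. Limit = 2.

Final answer: 2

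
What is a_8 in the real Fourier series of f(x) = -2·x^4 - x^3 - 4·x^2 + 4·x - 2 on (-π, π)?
a_8 = (1/π) ∫_{-π}^{π} f(x)·cos(8x) dx.
Evaluate the integral (use parity and integration by parts as needed): a_8 = -π^2/4 - 29/128.

Final answer: -π^2/4 - 29/128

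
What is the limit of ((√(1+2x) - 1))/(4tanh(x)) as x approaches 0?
Both numerator and denominator → 0 as x → 0; this is a 0/0 indeterminate form.
Expand each to leading order near x = 0: numerator ~ x, denominator ~ 4·x.
The limit of the ratio is 1/4.

Final answer: 1/4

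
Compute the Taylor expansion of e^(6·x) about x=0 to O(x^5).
54·x^4 + 36·x^3 + 18·x^2 + 6·x + 1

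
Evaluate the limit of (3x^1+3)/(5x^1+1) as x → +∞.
This is an ∞/∞ indeterminate form as x → +∞.
Divide numerator and denominator by x and let the lower-order terms vanish; the leading terms give 3/5.
Limit = 3/5.

Final answer: 3/5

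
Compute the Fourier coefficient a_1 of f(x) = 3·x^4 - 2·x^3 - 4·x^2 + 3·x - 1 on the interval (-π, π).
a_1 = (1/π) ∫_{-π}^{π} f(x)·cos(1x) dx.
Evaluate the integral (use parity and integration by parts as needed): a_1 = 160 - 24·π^2.

Final answer: 160 - 24·π^2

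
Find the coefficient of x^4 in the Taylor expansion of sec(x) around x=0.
Expand to order 4: sec(x) = 5·x^4/24 + x^2/2 + 1 + O(x^5).
The coefficient of x^4 is 5/24.

Final answer: 5/24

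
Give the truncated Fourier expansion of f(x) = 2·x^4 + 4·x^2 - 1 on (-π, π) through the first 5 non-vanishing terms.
(80 - 16·π^2)·cos(x) + (-2 + 4·π^2)·cos(2·x) + (-16·π^2/9 - 16/27)·cos(3·x) + (5/8 + π^2)·cos(4·x) - 1 + 4·π^2/3 + 2·π^4/5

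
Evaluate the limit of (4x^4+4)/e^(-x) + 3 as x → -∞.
The quotient is an ∞/∞ indeterminate form as x → -∞.
Compare growth rates of the dominant terms (exponentials ≫ polynomials ≫ logarithms), or apply L'Hôpital's rule; the quotient → 0.
Adding the constant: 0 + 3 = 3. Limit = 3.

Final answer: 3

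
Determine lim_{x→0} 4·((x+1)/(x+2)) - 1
Direct substitution at x = 0 gives 1.

Final answer: 1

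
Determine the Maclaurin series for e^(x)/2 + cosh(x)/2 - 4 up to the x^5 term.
x^5/240 + x^4/24 + x^3/12 + x^2/2 + x/2 - 3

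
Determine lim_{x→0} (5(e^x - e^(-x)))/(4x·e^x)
Both numerator and denominator → 0 as x → 0; this is a 0/0 indeterminate form.
Expand each to leading order near x = 0: numerator ~ 10·x, denominator ~ 4·x.
The limit of the ratio is 5/2.

Final answer: 5/2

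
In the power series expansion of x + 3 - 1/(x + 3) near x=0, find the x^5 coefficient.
Expand to order 5: x + 3 - 1/(x + 3) = x^5/729 - x^4/243 + x^3/81 - x^2/27 + 10·x/9 + 8/3 + O(x^6).
The coefficient of x^5 is 1/729.

Final answer: 1/729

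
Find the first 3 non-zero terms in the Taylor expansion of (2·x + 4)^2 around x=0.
4·x^2 + 16·x + 16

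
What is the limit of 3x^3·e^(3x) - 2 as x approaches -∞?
The product is a 0·∞ indeterminate form at x → -∞.
Rewrite the product as 3x^3 / e^(-3x) (an ∞/∞ form) and apply L'Hôpital, or use the standard hierarchy e^(3|x|) ≫ |x^3| as x → -∞.
The indeterminate product → 0, so the limit = -2.

Final answer: -2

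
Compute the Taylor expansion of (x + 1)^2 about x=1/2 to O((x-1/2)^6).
9/4 + 3·(x - 1/2) + (x - 1/2)^2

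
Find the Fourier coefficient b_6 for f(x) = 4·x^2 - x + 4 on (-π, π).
b_6 = (1/π) ∫_{-π}^{π} f(x)·sin(6x) dx.
Evaluate the integral (use parity and integration by parts as needed): b_6 = 1/3.

Final answer: 1/3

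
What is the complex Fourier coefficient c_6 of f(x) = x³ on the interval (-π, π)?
Compute the real Fourier coefficients first: a_6 = 0, b_6 = 1/18 - π^2/3.
Then c_6 = (a_6 − i·b_6)/2 = -i/36 + i·π^2/6.

Final answer: -i/36 + i·π^2/6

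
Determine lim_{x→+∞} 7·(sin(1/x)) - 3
Evaluate the dominant behaviour as x → +∞; each term tends to a finite value or vanishes.
Limit = -3.

Final answer: -3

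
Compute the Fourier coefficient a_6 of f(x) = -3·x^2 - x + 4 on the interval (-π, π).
a_6 = (1/π) ∫_{-π}^{π} f(x)·cos(6x) dx.
Evaluate the integral (use parity and integration by parts as needed): a_6 = -1/3.

Final answer: -1/3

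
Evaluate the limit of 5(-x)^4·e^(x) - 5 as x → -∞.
The product is a 0·∞ indeterminate form at x → -∞.
Rewrite the product as 5(-x)^4 / e^(-x) (an ∞/∞ form) and apply L'Hôpital, or use the standard hierarchy e^(|x|) ≫ |(-x)^4| as x → -∞.
The indeterminate product → 0, so the limit = -5.

Final answer: -5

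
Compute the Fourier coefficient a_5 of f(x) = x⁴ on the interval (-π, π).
a_5 = (1/π) ∫_{-π}^{π} f(x)·cos(5x) dx.
Evaluate the integral (use parity and integration by parts as needed): a_5 = 48/625 - 8·π^2/25.

Final answer: 48/625 - 8·π^2/25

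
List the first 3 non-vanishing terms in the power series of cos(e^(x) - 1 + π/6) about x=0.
x^2·(-√(3)/4 - 1/4) - x/2 + √(3)/2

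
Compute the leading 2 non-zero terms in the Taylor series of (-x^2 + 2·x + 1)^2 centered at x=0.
4·x + 1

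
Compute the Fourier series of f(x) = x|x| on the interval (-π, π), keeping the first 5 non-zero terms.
(-8 + 2·π^2)·sin(x)/π - π·sin(2·x) + (-8 + 18·π^2)·sin(3·x)/(27·π) - π·sin(4·x)/2 + (-8 + 50·π^2)·sin(5·x)/(125·π)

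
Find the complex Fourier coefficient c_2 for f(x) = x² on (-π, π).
Compute the real Fourier coefficients first: a_2 = 1, b_2 = 0.
Then c_2 = (a_2 − i·b_2)/2 = 1/2.

Final answer: 1/2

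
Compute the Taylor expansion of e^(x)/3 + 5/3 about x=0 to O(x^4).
x^3/18 + x^2/6 + x/3 + 2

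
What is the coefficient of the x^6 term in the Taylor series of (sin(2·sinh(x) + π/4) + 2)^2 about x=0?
Expand to order 6: (sin(2·sinh(x) + π/4) + 2)^2 = x^6·(√(2)/2 + 2)^2·(-4/(15·(√(2)/2 + 2)^2) + 4·√(2)/(15·(√(2)/2 + 2))) + x^5·(√(2)/2 + 2)^2·(-23·√(2)/(60·(√(2)/2 + 2)) + 2/(√(2)/2 + 2)^2) + x^3·(√(2)/2 + 2)^2·(-4/(√(2)/2 + 2)^2 - √(2)/(√(2)/2 + 2)) + x^2·(√(2)/2 + 2)^2·(-2·√(2)/(√(2)/2 + 2) + 2/(√(2)/2 + 2)^2) + 2·√(2)·x·(√(2)/2 + 2) + (√(2)/2 + 2)^2 + O(x^7).
The coefficient of x^6 is (√(2)/2 + 2)^2·(-4/(15·(√(2)/2 + 2)^2) + 4·√(2)/(15·(√(2)/2 + 2))).

Final answer: (√(2)/2 + 2)^2·(-4/(15·(√(2)/2 + 2)^2) + 4·√(2)/(15·(√(2)/2 + 2)))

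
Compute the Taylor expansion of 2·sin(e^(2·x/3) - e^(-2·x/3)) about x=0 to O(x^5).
-16·x^3/27 + 8·x/3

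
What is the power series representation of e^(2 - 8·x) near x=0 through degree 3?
-256·x^3·e^(2)/3 + 32·x^2·e^(2) - 8·x·e^(2) + e^(2)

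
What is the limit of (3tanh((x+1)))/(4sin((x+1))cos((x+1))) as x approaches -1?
Both numerator and denominator → 0 as x → -1; this is a 0/0 indeterminate form.
Expand each to leading order near x = -1: numerator ~ 3·(x + 1), denominator ~ 4·(x + 1).
The limit of the ratio is 3/4.

Final answer: 3/4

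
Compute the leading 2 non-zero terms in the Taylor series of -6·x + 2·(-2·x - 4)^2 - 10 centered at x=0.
26·x + 22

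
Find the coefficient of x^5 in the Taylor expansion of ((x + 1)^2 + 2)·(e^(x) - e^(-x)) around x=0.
Expand to order 5: ((x + 1)^2 + 2)·(e^(x) - e^(-x)) = 23·x^5/60 + 2·x^4/3 + 3·x^3 + 4·x^2 + 6·x + O(x^6).
The coefficient of x^5 is 23/60.

Final answer: 23/60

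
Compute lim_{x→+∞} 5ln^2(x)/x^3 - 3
The quotient is an ∞/∞ indeterminate form as x → +∞.
The polynomial denominator x^3 dominates the logarithmic numerator (any positive power of x ≫ ln^2(x) as x → ∞), so the quotient → 0.
Adding the constant: 0 - 3 = -3. Limit = -3.

Final answer: -3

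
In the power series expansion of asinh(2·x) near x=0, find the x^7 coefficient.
Expand to order 7: asinh(2·x) = -40·x^7/7 + 12·x^5/5 - 4·x^3/3 + 2·x + O(x^8).
The coefficient of x^7 is -40/7.

Final answer: -40/7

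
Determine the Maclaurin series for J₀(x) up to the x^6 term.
-x^6/2304 + x^4/64 - x^2/4 + 1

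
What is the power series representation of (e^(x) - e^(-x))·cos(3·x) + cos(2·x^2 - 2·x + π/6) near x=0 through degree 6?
88·√(3)·x^6/45 + x^5·(17/5 - 4·√(3)/3) + x^4·(2 - 2·√(3)/3) + x^3·(-28/3 + 2·√(3)) + x^2·(-√(3) - 1) + 3·x + √(3)/2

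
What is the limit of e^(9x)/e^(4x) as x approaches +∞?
This is an ∞/∞ indeterminate form as x → +∞.
Rewrite e^(9x)/e^(4x) = e^((9−4)x) = e^(5x); the exponent coefficient is 5 > 0 so e^(5x) → ∞.
Limit = ∞.

Final answer: ∞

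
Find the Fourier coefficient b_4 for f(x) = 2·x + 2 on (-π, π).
b_4 = (1/π) ∫_{-π}^{π} f(x)·sin(4x) dx.
Evaluate the integral (use parity and integration by parts as needed): b_4 = -1.

Final answer: -1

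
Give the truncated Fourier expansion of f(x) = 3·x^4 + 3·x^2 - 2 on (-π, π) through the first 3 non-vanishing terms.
(132 - 24·π^2)·cos(x) + (-6 + 6·π^2)·cos(2·x) - 2 + π^2 + 3·π^4/5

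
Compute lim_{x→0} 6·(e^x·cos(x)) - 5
Direct substitution at x = 0 gives 1.

Final answer: 1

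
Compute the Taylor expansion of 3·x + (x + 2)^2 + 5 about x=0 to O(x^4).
x^2 + 7·x + 9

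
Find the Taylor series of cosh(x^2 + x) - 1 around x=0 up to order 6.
181·x^6/720 + x^5/6 + 13·x^4/24 + x^3 + x^2/2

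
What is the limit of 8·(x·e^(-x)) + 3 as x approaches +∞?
Evaluate the dominant behaviour as x → +∞; each term tends to a finite value or vanishes.
Limit = 3.

Final answer: 3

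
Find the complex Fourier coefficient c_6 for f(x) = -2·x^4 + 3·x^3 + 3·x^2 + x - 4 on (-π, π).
Compute the real Fourier coefficients first: a_6 = 11/27 - 4·π^2/9, b_6 = -π^2 - 1/6.
Then c_6 = (a_6 − i·b_6)/2 = -2·π^2/9 + 11/54 + i/12 + i·π^2/2.

Final answer: -2·π^2/9 + 11/54 + i/12 + i·π^2/2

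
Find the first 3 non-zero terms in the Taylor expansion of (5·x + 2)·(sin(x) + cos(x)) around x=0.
4·x^2 + 7·x + 2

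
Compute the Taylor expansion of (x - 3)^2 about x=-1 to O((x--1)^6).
16 - 8·(x + 1) + (x + 1)^2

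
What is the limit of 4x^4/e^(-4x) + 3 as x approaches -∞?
The quotient is an ∞/∞ indeterminate form as x → -∞.
Compare growth rates of the dominant terms (exponentials ≫ polynomials ≫ logarithms), or apply L'Hôpital's rule; the quotient → 0.
Adding the constant: 0 + 3 = 3. Limit = 3.

Final answer: 3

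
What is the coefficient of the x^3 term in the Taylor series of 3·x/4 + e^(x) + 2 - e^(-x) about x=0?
Expand to order 3: 3·x/4 + e^(x) + 2 - e^(-x) = x^3/3 + 11·x/4 + 2 + O(x^4).
The coefficient of x^3 is 1/3.

Final answer: 1/3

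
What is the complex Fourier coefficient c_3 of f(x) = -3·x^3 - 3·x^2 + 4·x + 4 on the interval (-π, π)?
Compute the real Fourier coefficients first: a_3 = 4/3, b_3 = 4 - 2·π^2.
Then c_3 = (a_3 − i·b_3)/2 = 2/3 - 2·i + i·π^2.

Final answer: 2/3 - 2·i + i·π^2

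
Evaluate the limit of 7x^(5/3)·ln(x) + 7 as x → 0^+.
The product is a 0·∞ indeterminate form at x → 0⁺.
Rewrite the product as 7·ln(x) / x^(-5/3) and apply L'Hôpital, or use the standard hierarchy x^(-5/3) ≫ |ln x| as x → 0⁺.
The indeterminate product → 0, so the limit = 7.

Final answer: 7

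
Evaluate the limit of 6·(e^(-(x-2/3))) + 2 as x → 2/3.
Direct substitution at x = 2/3 gives 8.

Final answer: 8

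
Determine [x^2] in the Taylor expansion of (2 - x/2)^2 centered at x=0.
Expand to order 2: (2 - x/2)^2 = x^2/4 - 2·x + 4 + O(x^3).
The coefficient of x^2 is 1/4.

Final answer: 1/4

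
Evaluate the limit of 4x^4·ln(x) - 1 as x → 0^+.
The product is a 0·∞ indeterminate form at x → 0⁺.
Rewrite the product as 4·ln(x) / x^(-4) and apply L'Hôpital, or use the standard hierarchy x^(-4) ≫ |ln x| as x → 0⁺.
The indeterminate product → 0, so the limit = -1.

Final answer: -1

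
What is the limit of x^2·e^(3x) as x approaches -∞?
This is a 0·∞ indeterminate form at x → -∞.
Rewrite the product as x^2 / e^(-3x) (an ∞/∞ form) and apply L'Hôpital, or use the standard hierarchy e^(3|x|) ≫ |x^2| as x → -∞.
The indeterminate product → 0, so the limit = 0.

Final answer: 0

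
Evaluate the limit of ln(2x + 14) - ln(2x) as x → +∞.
This is an ∞ − ∞ indeterminate form.
Combine the logarithms: ln(2x+14) − ln(2x) = ln((2x+14)/(2x)) = ln(1 + 14/(2x)) → ln(1) = 0.
Limit = 0.

Final answer: 0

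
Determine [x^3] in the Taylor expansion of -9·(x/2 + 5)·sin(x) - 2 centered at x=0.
Expand to order 3: -9·(x/2 + 5)·sin(x) - 2 = 15·x^3/2 - 9·x^2/2 - 45·x - 2 + O(x^4).
The coefficient of x^3 is 15/2.

Final answer: 15/2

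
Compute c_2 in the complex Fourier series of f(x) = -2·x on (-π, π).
Compute the real Fourier coefficients first: a_2 = 0, b_2 = 2.
Then c_2 = (a_2 − i·b_2)/2 = -i.

Final answer: -i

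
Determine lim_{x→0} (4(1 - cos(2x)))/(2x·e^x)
Both numerator and denominator → 0 as x → 0; this is a 0/0 indeterminate form.
Expand each to leading order near x = 0: numerator ~ 8·x^2, denominator ~ 2·x.
The limit of the ratio is 0.

Final answer: 0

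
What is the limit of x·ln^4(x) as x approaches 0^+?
This is a 0·∞ indeterminate form at x → 0⁺.
Rewrite the product as ln^4(x) / x^(-1) and apply L'Hôpital, or use the standard hierarchy x^(-1) ≫ |ln x|^4 as x → 0⁺.
The indeterminate product → 0, so the limit = 0.

Final answer: 0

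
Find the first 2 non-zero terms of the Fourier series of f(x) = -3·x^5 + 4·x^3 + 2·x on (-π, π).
(-764 - 6·π^4 + 128·π^2)·sin(x) + (-19·π^2 + 53/2 + 3·π^4)·sin(2·x)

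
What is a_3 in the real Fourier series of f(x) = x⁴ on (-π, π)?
a_3 = (1/π) ∫_{-π}^{π} f(x)·cos(3x) dx.
Evaluate the integral (use parity and integration by parts as needed): a_3 = 16/27 - 8·π^2/9.

Final answer: 16/27 - 8·π^2/9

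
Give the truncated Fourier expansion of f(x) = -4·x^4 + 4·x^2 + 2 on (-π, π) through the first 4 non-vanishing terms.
(-208 + 32·π^2)·cos(x) + (16 - 8·π^2)·cos(2·x) + (-112/27 + 32·π^2/9)·cos(3·x) - 4·π^4/5 + 2 + 4·π^2/3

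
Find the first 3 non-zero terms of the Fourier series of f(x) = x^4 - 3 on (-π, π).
(48 - 8·π^2)·cos(x) + (-3 + 2·π^2)·cos(2·x) - 3 + π^4/5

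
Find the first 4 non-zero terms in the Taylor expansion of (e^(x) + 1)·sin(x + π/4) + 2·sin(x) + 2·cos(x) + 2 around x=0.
x^3·(-1/3 - √(2)/12) + x^2·(-1 + √(2)/4) + x·(2 + 3·√(2)/2) + √(2) + 4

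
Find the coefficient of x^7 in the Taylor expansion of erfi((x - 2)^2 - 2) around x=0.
Expand to order 7: erfi((x - 2)^2 - 2) = -45520352·x^7·e^(4)/(315·√(π)) + 197342·x^6·e^(4)/(5·√(π)) - 9800·x^5·e^(4)/√(π) + 6508·x^4·e^(4)/(3·√(π)) - 416·x^3·e^(4)/√(π) + 66·x^2·e^(4)/√(π) - 8·x·e^(4)/√(π) + erfi(2) + O(x^8).
The coefficient of x^7 is -45520352·e^(4)/(315·√(π)).

Final answer: -45520352·e^(4)/(315·√(π))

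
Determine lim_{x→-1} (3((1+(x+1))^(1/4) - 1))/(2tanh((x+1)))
Both numerator and denominator → 0 as x → -1; this is a 0/0 indeterminate form.
Expand each to leading order near x = -1: numerator ~ 3·(x + 1)/4, denominator ~ 2·(x + 1).
The limit of the ratio is 3/8.

Final answer: 3/8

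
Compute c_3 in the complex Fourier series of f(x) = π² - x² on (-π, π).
Compute the real Fourier coefficients first: a_3 = 4/9, b_3 = 0.
Then c_3 = (a_3 − i·b_3)/2 = 2/9.

Final answer: 2/9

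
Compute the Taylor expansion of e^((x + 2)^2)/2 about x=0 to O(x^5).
115·x^4·e^(4)/12 + 22·x^3·e^(4)/3 + 9·x^2·e^(4)/2 + 2·x·e^(4) + e^(4)/2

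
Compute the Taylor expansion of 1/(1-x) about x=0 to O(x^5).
x^4 + x^3 + x^2 + x + 1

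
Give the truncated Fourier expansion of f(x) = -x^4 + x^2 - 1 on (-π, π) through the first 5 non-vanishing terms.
(-52 + 8·π^2)·cos(x) + (4 - 2·π^2)·cos(2·x) + (-28/27 + 8·π^2/9)·cos(3·x) + (7/16 - π^2/2)·cos(4·x) - π^4/5 - 1 + π^2/3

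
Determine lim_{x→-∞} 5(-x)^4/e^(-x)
This is an ∞/∞ indeterminate form as x → -∞.
Compare growth rates of the dominant terms (exponentials ≫ polynomials ≫ logarithms), or apply L'Hôpital's rule; the quotient → 0.
Limit = 0.

Final answer: 0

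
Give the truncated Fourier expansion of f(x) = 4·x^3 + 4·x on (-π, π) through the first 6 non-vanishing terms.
(-40 + 8·π^2)·sin(x) + (2 - 4·π^2)·sin(2·x) + (8/9 + 8·π^2/3)·sin(3·x) + (-2·π^2 - 5/4)·sin(4·x) + (152/125 + 8·π^2/5)·sin(5·x) + (-4·π^2/3 - 10/9)·sin(6·x)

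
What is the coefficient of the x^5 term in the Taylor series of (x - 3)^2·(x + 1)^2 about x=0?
Expand to order 5: (x - 3)^2·(x + 1)^2 = x^4 - 4·x^3 - 2·x^2 + 12·x + 9 + O(x^6).
The coefficient of x^5 is 0.

Final answer: 0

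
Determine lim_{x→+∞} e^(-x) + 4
Evaluate the dominant behaviour as x → +∞; each term tends to a finite value or vanishes.
Limit = 4.

Final answer: 4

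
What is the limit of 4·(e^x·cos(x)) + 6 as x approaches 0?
Direct substitution at x = 0 gives 10.

Final answer: 10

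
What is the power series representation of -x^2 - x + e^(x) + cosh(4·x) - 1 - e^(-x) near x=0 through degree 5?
x^5/60 + 32·x^4/3 + x^3/3 + 7·x^2 + x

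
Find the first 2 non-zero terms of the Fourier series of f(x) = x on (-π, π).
2·sin(x) - sin(2·x)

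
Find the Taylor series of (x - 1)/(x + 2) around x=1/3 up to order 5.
-2/7 + 27·(x - 1/3)/49 - 81·(x - 1/3)^2/343 + 243·(x - 1/3)^3/2401 - 729·(x - 1/3)^4/16807 + 2187·(x - 1/3)^5/117649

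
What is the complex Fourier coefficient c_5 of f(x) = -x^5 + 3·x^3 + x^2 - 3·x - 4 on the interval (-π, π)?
Compute the real Fourier coefficients first: a_5 = -4/25, b_5 = -2·π^4/5 - 978/625 + 38·π^2/25.
Then c_5 = (a_5 − i·b_5)/2 = -2/25 - 19·i·π^2/25 + 489·i/625 + i·π^4/5.

Final answer: -2/25 - 19·i·π^2/25 + 489·i/625 + i·π^4/5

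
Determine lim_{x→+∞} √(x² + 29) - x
This is an ∞ − ∞ indeterminate form.
Multiply and divide by the conjugate √(x²+29) + x; the x² terms cancel, leaving 29/(√(x²+29)+x) → 0.
Limit = 0.

Final answer: 0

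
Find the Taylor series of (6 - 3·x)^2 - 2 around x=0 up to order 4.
9·x^2 - 36·x + 34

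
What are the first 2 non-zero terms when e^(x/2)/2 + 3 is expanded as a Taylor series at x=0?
x/4 + 7/2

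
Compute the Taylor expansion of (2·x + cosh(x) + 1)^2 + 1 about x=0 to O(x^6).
x^5/6 + 5·x^4/12 + 2·x^3 + 6·x^2 + 8·x + 5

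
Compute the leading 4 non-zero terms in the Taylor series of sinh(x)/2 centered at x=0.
x^7/10080 + x^5/240 + x^3/12 + x/2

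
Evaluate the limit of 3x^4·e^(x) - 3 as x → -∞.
The product is a 0·∞ indeterminate form at x → -∞.
Rewrite the product as 3x^4 / e^(-x) (an ∞/∞ form) and apply L'Hôpital, or use the standard hierarchy e^(|x|) ≫ |x^4| as x → -∞.
The indeterminate product → 0, so the limit = -3.

Final answer: -3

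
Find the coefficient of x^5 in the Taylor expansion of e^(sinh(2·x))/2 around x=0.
Expand to order 5: e^(sinh(2·x))/2 = 8·x^5/5 + 5·x^4/3 + 4·x^3/3 + x^2 + x + 1/2 + O(x^6).
The coefficient of x^5 is 8/5.

Final answer: 8/5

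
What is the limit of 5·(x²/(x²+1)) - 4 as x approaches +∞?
Evaluate the dominant behaviour as x → +∞; each term tends to a finite value or vanishes.
Limit = 1.

Final answer: 1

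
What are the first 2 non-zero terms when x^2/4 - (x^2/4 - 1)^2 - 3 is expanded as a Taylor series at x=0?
3·x^2/4 - 4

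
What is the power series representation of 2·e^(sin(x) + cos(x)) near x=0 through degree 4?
-5·e·x^4/12 - e·x^3 + 2·e·x + 2·e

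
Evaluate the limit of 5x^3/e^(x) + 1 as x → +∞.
The quotient is an ∞/∞ indeterminate form as x → +∞.
The exponential denominator e^(x) dominates the polynomial numerator (e^x ≫ x^3 as x → ∞), so the quotient → 0.
Adding the constant: 0 + 1 = 1. Limit = 1.

Final answer: 1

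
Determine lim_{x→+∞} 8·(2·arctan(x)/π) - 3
Evaluate the dominant behaviour as x → +∞; each term tends to a finite value or vanishes.
Limit = 5.

Final answer: 5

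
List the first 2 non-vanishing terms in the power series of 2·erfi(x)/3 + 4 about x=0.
4·x/(3·√(π)) + 4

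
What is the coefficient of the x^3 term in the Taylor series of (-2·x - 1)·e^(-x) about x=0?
Expand to order 3: (-2·x - 1)·e^(-x) = -5·x^3/6 + 3·x^2/2 - x - 1 + O(x^4).
The coefficient of x^3 is -5/6.

Final answer: -5/6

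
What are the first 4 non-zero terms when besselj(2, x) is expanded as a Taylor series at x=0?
-x^8/184320 + x^6/3072 - x^4/96 + x^2/8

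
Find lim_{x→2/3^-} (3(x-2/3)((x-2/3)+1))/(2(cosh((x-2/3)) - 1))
Both numerator and denominator → 0 as x → 2/3^-; this is a 0/0 indeterminate form.
Expand each to leading order near x = 2/3: numerator ~ 3·(x - 2/3), denominator ~ (x - 2/3)^2.
The limit of the ratio is -∞.

Final answer: -∞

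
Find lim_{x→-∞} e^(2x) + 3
Evaluate the dominant behaviour as x → -∞; each term tends to a finite value or vanishes.
Limit = 3.

Final answer: 3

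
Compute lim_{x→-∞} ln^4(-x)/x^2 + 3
The quotient is an ∞/∞ indeterminate form as x → -∞.
Compare growth rates of the dominant terms (exponentials ≫ polynomials ≫ logarithms), or apply L'Hôpital's rule; the quotient → 0.
Adding the constant: 0 + 3 = 3. Limit = 3.

Final answer: 3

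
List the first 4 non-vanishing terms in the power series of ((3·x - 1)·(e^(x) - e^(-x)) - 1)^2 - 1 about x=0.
106·x^4/3 - 70·x^3/3 - 8·x^2 + 4·x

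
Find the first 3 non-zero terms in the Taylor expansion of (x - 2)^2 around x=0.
x^2 - 4·x + 4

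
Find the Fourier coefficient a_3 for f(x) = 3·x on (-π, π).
a_3 = (1/π) ∫_{-π}^{π} f(x)·cos(3x) dx.
Evaluate the integral (use parity and integration by parts as needed): a_3 = 0.

Final answer: 0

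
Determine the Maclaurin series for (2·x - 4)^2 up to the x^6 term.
4·x^2 - 16·x + 16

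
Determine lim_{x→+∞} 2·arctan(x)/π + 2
Evaluate the dominant behaviour as x → +∞; each term tends to a finite value or vanishes.
Limit = 3.

Final answer: 3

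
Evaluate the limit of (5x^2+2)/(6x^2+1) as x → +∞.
This is an ∞/∞ indeterminate form as x → +∞.
Divide numerator and denominator by x^2 and let the lower-order terms vanish; the leading terms give 5/6.
Limit = 5/6.

Final answer: 5/6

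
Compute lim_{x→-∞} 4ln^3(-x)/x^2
This is an ∞/∞ indeterminate form as x → -∞.
Compare growth rates of the dominant terms (exponentials ≫ polynomials ≫ logarithms), or apply L'Hôpital's rule; the quotient → 0.
Limit = 0.

Final answer: 0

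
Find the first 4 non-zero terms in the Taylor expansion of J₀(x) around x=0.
-x^6/2304 + x^4/64 - x^2/4 + 1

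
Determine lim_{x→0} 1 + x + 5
Direct substitution at x = 0 gives 6.

Final answer: 6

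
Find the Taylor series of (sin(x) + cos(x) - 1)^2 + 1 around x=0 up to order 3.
-x^3 + x^2 + 1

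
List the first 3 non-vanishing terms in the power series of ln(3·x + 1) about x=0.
9·x^3 - 9·x^2/2 + 3·x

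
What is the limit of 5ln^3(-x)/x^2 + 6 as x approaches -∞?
The quotient is an ∞/∞ indeterminate form as x → -∞.
Compare growth rates of the dominant terms (exponentials ≫ polynomials ≫ logarithms), or apply L'Hôpital's rule; the quotient → 0.
Adding the constant: 0 + 6 = 6. Limit = 6.

Final answer: 6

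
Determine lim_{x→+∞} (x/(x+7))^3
As x → +∞: x/(x+7) = 1/(1 + 7/x) → 1, and the 3rd power of a limit-1 base also → 1.
Limit = 1.

Final answer: 1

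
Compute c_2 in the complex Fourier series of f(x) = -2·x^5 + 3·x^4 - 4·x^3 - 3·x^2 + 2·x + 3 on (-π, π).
Compute the real Fourier coefficients first: a_2 = -12 + 6·π^2, b_2 = -6·π^2 + 7 + 2·π^4.
Then c_2 = (a_2 − i·b_2)/2 = -6 + 3·π^2 - i·π^4 - 7·i/2 + 3·i·π^2.

Final answer: -6 + 3·π^2 - i·π^4 - 7·i/2 + 3·i·π^2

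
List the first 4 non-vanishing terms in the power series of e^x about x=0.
x^3/6 + x^2/2 + x + 1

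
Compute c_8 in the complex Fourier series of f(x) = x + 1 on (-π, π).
Compute the real Fourier coefficients first: a_8 = 0, b_8 = -1/4.
Then c_8 = (a_8 − i·b_8)/2 = i/8.

Final answer: i/8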